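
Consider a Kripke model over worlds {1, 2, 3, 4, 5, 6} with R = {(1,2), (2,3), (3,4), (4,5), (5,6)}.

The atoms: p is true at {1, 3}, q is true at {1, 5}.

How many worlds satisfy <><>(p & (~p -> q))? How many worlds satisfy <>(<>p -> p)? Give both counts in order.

For <><>(p & (~p -> q)):
1: successors {2}; <>(p & (~p -> q)) there: 2:T. ✓
2: successors {3}; <>(p & (~p -> q)) there: 3:F. ✗
3: successors {4}; <>(p & (~p -> q)) there: 4:F. ✗
4: successors {5}; <>(p & (~p -> q)) there: 5:F. ✗
5: successors {6}; <>(p & (~p -> q)) there: 6:F. ✗
6: no successors, so <><>(p & (~p -> q)) fails. ✗
— 1 world.
For <>(<>p -> p):
1: successors {2}; <>p -> p there: 2:F. ✗
2: successors {3}; <>p -> p there: 3:T. ✓
3: successors {4}; <>p -> p there: 4:T. ✓
4: successors {5}; <>p -> p there: 5:T. ✓
5: successors {6}; <>p -> p there: 6:T. ✓
6: no successors, so <>(<>p -> p) fails. ✗
— 4 worlds.

1 and 4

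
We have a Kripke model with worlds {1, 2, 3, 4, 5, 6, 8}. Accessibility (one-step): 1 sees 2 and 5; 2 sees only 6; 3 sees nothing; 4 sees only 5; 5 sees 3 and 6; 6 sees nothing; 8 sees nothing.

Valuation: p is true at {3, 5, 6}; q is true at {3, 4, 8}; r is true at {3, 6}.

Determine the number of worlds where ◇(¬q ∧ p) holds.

1: successors {2, 5}; ¬q ∧ p there: 2:F, 5:T. ✓
2: successors {6}; ¬q ∧ p there: 6:T. ✓
3: no successors, so ◇(¬q ∧ p) fails. ✗
4: successors {5}; ¬q ∧ p there: 5:T. ✓
5: successors {3, 6}; ¬q ∧ p there: 3:F, 6:T. ✓
6: no successors, so ◇(¬q ∧ p) fails. ✗
8: no successors, so ◇(¬q ∧ p) fails. ✗
Satisfying worlds: {1, 2, 4, 5}.

4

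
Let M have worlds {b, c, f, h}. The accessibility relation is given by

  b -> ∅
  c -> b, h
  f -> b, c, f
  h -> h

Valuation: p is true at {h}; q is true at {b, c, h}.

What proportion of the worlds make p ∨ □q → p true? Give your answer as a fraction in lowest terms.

1/2

b: p ∨ □q is T, p is F. ✗
c: p ∨ □q is T, p is F. ✗
f: p ∨ □q is F, p is F. ✓
h: p ∨ □q is T, p is T. ✓
That's 2 of 4 worlds, so 2/4 = 1/2.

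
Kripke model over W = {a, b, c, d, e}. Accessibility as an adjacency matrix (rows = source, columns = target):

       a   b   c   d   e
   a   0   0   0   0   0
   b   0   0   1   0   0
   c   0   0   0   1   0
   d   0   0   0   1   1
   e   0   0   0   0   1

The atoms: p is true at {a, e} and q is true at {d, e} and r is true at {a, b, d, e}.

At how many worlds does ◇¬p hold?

3

a: no successors, so ◇¬p fails. ✗
b: successors {c}; ¬p there: c:T. ✓
c: successors {d}; ¬p there: d:T. ✓
d: successors {d, e}; ¬p there: d:T, e:F. ✓
e: successors {e}; ¬p there: e:F. ✗
Satisfying worlds: {b, c, d}.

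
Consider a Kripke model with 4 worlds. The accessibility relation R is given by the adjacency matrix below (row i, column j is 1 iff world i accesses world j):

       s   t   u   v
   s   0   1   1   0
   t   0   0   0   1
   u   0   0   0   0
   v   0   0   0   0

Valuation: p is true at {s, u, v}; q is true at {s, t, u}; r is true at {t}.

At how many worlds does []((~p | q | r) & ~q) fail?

s: successors {t, u}; (~p | q | r) & ~q there: t:F, u:F. ✗
t: successors {v}; (~p | q | r) & ~q there: v:F. ✗
u: no successors, so []((~p | q | r) & ~q) holds vacuously. ✓
v: no successors, so []((~p | q | r) & ~q) holds vacuously. ✓
Satisfying worlds: {u, v}.
So []((~p | q | r) & ~q) fails at the other 2 worlds.

2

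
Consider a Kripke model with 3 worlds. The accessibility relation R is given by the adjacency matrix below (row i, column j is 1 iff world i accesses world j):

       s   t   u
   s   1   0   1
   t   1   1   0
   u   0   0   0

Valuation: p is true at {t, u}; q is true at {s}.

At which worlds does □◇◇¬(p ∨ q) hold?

{u}

s: successors {s, u}; ◇◇¬(p ∨ q) there: s:F, u:F. ✗
t: successors {s, t}; ◇◇¬(p ∨ q) there: s:F, t:F. ✗
u: no successors, so □◇◇¬(p ∨ q) holds vacuously. ✓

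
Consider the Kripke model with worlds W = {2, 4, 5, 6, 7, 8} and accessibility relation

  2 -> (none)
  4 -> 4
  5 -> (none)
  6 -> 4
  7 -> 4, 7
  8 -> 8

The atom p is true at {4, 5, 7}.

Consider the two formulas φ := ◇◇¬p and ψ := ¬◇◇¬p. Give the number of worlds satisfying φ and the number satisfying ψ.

1 and 5

For ◇◇¬p:
2: no successors, so ◇◇¬p fails. ✗
4: successors {4}; ◇¬p there: 4:F. ✗
5: no successors, so ◇◇¬p fails. ✗
6: successors {4}; ◇¬p there: 4:F. ✗
7: successors {4, 7}; ◇¬p there: 4:F, 7:F. ✗
8: successors {8}; ◇¬p there: 8:T. ✓
— 1 world.
For ¬◇◇¬p:
2: ◇◇¬p is F. ✓
4: ◇◇¬p is F. ✓
5: ◇◇¬p is F. ✓
6: ◇◇¬p is F. ✓
7: ◇◇¬p is F. ✓
8: ◇◇¬p is T. ✗
— 5 worlds.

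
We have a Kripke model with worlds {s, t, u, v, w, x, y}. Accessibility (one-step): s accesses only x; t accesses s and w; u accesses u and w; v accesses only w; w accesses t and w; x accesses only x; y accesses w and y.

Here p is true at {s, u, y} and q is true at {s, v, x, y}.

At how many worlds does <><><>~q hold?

5

s: successors {x}; <><>~q there: x:F. ✗
t: successors {s, w}; <><>~q there: s:F, w:T. ✓
u: successors {u, w}; <><>~q there: u:T, w:T. ✓
v: successors {w}; <><>~q there: w:T. ✓
w: successors {t, w}; <><>~q there: t:T, w:T. ✓
x: successors {x}; <><>~q there: x:F. ✗
y: successors {w, y}; <><>~q there: w:T, y:T. ✓
Satisfying worlds: {t, u, v, w, y}.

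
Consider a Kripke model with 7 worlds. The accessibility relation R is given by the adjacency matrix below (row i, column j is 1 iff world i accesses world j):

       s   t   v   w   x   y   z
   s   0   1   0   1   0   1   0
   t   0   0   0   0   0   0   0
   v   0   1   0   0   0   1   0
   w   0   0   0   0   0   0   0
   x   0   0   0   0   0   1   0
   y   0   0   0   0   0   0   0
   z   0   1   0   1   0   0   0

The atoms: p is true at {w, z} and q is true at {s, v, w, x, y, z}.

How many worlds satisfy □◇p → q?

s: □◇p is F, q is T. ✓
t: □◇p is T, q is F. ✗
v: □◇p is F, q is T. ✓
w: □◇p is T, q is T. ✓
x: □◇p is F, q is T. ✓
y: □◇p is T, q is T. ✓
z: □◇p is F, q is T. ✓
Satisfying worlds: {s, v, w, x, y, z}.

6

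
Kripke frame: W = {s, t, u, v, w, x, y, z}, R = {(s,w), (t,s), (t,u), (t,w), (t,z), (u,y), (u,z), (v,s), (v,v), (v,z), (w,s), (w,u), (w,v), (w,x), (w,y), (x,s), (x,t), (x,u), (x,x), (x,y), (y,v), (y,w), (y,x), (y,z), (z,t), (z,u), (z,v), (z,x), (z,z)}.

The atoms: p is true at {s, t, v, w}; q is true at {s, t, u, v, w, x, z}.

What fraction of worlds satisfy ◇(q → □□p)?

s: successors {w}; q → □□p there: w:F. ✗
t: successors {s, u, w, z}; q → □□p there: s:F, u:F, w:F, z:F. ✗
u: successors {y, z}; q → □□p there: y:T, z:F. ✓
v: successors {s, v, z}; q → □□p there: s:F, v:F, z:F. ✗
w: successors {s, u, v, x, y}; q → □□p there: s:F, u:F, v:F, x:F, y:T. ✓
x: successors {s, t, u, x, y}; q → □□p there: s:F, t:F, u:F, x:F, y:T. ✓
y: successors {v, w, x, z}; q → □□p there: v:F, w:F, x:F, z:F. ✗
z: successors {t, u, v, x, z}; q → □□p there: t:F, u:F, v:F, x:F, z:F. ✗
That's 3 of 8 worlds, so 3/8.

3/8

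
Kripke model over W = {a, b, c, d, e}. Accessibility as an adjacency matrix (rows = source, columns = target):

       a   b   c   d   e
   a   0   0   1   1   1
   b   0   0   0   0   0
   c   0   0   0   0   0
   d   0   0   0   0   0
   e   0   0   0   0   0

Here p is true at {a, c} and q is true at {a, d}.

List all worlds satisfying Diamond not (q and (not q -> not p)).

a: successors {c, d, e}; not (q and (not q -> not p)) there: c:T, d:F, e:T. ✓
b: no successors, so Diamond not (q and (not q -> not p)) fails. ✗
c: no successors, so Diamond not (q and (not q -> not p)) fails. ✗
d: no successors, so Diamond not (q and (not q -> not p)) fails. ✗
e: no successors, so Diamond not (q and (not q -> not p)) fails. ✗

{a}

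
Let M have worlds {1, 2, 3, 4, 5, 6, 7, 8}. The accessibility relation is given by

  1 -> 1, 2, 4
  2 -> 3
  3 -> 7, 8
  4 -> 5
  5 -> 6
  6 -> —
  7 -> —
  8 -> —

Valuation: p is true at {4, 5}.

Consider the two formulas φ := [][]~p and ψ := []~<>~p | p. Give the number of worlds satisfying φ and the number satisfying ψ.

7 and 6

For [][]~p:
1: successors {1, 2, 4}; []~p there: 1:F, 2:T, 4:F. ✗
2: successors {3}; []~p there: 3:T. ✓
3: successors {7, 8}; []~p there: 7:T, 8:T. ✓
4: successors {5}; []~p there: 5:T. ✓
5: successors {6}; []~p there: 6:T. ✓
6: no successors, so [][]~p holds vacuously. ✓
7: no successors, so [][]~p holds vacuously. ✓
8: no successors, so [][]~p holds vacuously. ✓
— 7 worlds.
For []~<>~p | p:
1: []~<>~p is F, p is F. ✗
2: []~<>~p is F, p is F. ✗
3: []~<>~p is T, p is F. ✓
4: []~<>~p is F, p is T. ✓
5: []~<>~p is T, p is T. ✓
6: []~<>~p is T, p is F. ✓
7: []~<>~p is T, p is F. ✓
8: []~<>~p is T, p is F. ✓
— 6 worlds.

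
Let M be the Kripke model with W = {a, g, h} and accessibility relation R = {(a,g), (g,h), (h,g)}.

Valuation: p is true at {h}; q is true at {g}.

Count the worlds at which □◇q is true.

a: successors {g}; ◇q there: g:F. ✗
g: successors {h}; ◇q there: h:T. ✓
h: successors {g}; ◇q there: g:F. ✗
Satisfying worlds: {g}.

1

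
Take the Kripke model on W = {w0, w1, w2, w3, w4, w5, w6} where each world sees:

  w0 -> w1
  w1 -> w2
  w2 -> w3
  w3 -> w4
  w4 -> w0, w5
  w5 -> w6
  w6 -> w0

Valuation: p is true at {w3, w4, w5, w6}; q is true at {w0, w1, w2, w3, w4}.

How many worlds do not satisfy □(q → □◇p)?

3

w0: successors {w1}; q → □◇p there: w1:T. ✓
w1: successors {w2}; q → □◇p there: w2:T. ✓
w2: successors {w3}; q → □◇p there: w3:T. ✓
w3: successors {w4}; q → □◇p there: w4:F. ✗
w4: successors {w0, w5}; q → □◇p there: w0:F, w5:T. ✗
w5: successors {w6}; q → □◇p there: w6:T. ✓
w6: successors {w0}; q → □◇p there: w0:F. ✗
Satisfying worlds: {w0, w1, w2, w5}.
So □(q → □◇p) fails at the other 3 worlds.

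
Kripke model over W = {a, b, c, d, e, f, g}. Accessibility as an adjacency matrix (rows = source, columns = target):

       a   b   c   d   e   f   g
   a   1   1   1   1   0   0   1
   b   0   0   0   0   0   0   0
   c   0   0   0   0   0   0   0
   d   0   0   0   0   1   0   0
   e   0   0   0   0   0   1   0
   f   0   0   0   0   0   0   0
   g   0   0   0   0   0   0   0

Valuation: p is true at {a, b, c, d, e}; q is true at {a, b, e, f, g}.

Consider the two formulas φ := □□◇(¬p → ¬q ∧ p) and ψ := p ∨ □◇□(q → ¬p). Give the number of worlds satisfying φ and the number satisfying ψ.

5 and 7

For □□◇(¬p → ¬q ∧ p):
a: successors {a, b, c, d, g}; □◇(¬p → ¬q ∧ p) there: a:F, b:T, c:T, d:F, g:T. ✗
b: no successors, so □□◇(¬p → ¬q ∧ p) holds vacuously. ✓
c: no successors, so □□◇(¬p → ¬q ∧ p) holds vacuously. ✓
d: successors {e}; □◇(¬p → ¬q ∧ p) there: e:F. ✗
e: successors {f}; □◇(¬p → ¬q ∧ p) there: f:T. ✓
f: no successors, so □□◇(¬p → ¬q ∧ p) holds vacuously. ✓
g: no successors, so □□◇(¬p → ¬q ∧ p) holds vacuously. ✓
— 5 worlds.
For p ∨ □◇□(q → ¬p):
a: p is T, □◇□(q → ¬p) is F. ✓
b: p is T, □◇□(q → ¬p) is T. ✓
c: p is T, □◇□(q → ¬p) is T. ✓
d: p is T, □◇□(q → ¬p) is T. ✓
e: p is T, □◇□(q → ¬p) is F. ✓
f: p is F, □◇□(q → ¬p) is T. ✓
g: p is F, □◇□(q → ¬p) is T. ✓
— 7 worlds.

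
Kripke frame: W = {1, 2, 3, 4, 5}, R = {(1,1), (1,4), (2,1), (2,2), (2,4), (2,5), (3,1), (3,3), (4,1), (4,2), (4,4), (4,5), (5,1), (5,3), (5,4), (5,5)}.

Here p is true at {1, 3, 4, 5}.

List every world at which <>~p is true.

{2, 4}

1: successors {1, 4}; ~p there: 1:F, 4:F. ✗
2: successors {1, 2, 4, 5}; ~p there: 1:F, 2:T, 4:F, 5:F. ✓
3: successors {1, 3}; ~p there: 1:F, 3:F. ✗
4: successors {1, 2, 4, 5}; ~p there: 1:F, 2:T, 4:F, 5:F. ✓
5: successors {1, 3, 4, 5}; ~p there: 1:F, 3:F, 4:F, 5:F. ✗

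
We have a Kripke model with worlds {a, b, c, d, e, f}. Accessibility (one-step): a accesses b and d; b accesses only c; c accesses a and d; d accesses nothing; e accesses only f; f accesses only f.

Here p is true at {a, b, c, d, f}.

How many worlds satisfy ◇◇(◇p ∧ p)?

5

a: successors {b, d}; ◇(◇p ∧ p) there: b:T, d:F. ✓
b: successors {c}; ◇(◇p ∧ p) there: c:T. ✓
c: successors {a, d}; ◇(◇p ∧ p) there: a:T, d:F. ✓
d: no successors, so ◇◇(◇p ∧ p) fails. ✗
e: successors {f}; ◇(◇p ∧ p) there: f:T. ✓
f: successors {f}; ◇(◇p ∧ p) there: f:T. ✓
Satisfying worlds: {a, b, c, e, f}.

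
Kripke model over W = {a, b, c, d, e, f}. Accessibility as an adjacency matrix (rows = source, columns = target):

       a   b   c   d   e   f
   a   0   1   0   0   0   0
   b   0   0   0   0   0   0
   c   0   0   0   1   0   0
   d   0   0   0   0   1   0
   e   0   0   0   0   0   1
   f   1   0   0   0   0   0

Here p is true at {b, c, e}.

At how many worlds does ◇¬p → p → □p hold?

a: ◇¬p is F, p → □p is T. ✓
b: ◇¬p is F, p → □p is T. ✓
c: ◇¬p is T, p → □p is F. ✗
d: ◇¬p is F, p → □p is T. ✓
e: ◇¬p is T, p → □p is F. ✗
f: ◇¬p is T, p → □p is T. ✓
Satisfying worlds: {a, b, d, f}.

4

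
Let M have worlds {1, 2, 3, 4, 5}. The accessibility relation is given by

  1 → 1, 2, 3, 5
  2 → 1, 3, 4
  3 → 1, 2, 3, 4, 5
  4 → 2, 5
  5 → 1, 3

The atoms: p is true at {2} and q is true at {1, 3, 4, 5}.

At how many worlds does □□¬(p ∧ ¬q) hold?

1: successors {1, 2, 3, 5}; □¬(p ∧ ¬q) there: 1:F, 2:T, 3:F, 5:T. ✗
2: successors {1, 3, 4}; □¬(p ∧ ¬q) there: 1:F, 3:F, 4:F. ✗
3: successors {1, 2, 3, 4, 5}; □¬(p ∧ ¬q) there: 1:F, 2:T, 3:F, 4:F, 5:T. ✗
4: successors {2, 5}; □¬(p ∧ ¬q) there: 2:T, 5:T. ✓
5: successors {1, 3}; □¬(p ∧ ¬q) there: 1:F, 3:F. ✗
Satisfying worlds: {4}.

1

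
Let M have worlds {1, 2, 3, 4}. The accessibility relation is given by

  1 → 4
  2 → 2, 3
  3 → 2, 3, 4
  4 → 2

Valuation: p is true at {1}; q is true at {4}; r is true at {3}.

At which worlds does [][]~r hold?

1: successors {4}; []~r there: 4:T. ✓
2: successors {2, 3}; []~r there: 2:F, 3:F. ✗
3: successors {2, 3, 4}; []~r there: 2:F, 3:F, 4:T. ✗
4: successors {2}; []~r there: 2:F. ✗

{1}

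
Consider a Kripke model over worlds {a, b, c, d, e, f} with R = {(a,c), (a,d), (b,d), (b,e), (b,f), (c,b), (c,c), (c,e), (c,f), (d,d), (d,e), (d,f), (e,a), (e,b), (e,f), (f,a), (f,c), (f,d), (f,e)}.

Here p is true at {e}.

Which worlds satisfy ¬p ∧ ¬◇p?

{a}

a: ¬p is T, ¬◇p is T. ✓
b: ¬p is T, ¬◇p is F. ✗
c: ¬p is T, ¬◇p is F. ✗
d: ¬p is T, ¬◇p is F. ✗
e: ¬p is F, ¬◇p is T. ✗
f: ¬p is T, ¬◇p is F. ✗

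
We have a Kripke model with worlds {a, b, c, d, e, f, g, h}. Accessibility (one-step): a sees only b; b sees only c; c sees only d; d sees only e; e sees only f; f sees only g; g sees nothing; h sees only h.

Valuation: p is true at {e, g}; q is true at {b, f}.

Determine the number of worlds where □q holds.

3

a: successors {b}; q there: b:T. ✓
b: successors {c}; q there: c:F. ✗
c: successors {d}; q there: d:F. ✗
d: successors {e}; q there: e:F. ✗
e: successors {f}; q there: f:T. ✓
f: successors {g}; q there: g:F. ✗
g: no successors, so □q holds vacuously. ✓
h: successors {h}; q there: h:F. ✗
Satisfying worlds: {a, e, g}.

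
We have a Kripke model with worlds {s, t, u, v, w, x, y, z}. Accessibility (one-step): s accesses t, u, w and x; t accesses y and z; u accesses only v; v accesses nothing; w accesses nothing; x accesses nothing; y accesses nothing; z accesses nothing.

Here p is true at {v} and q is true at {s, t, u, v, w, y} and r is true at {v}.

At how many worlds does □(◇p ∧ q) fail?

s: successors {t, u, w, x}; ◇p ∧ q there: t:F, u:T, w:F, x:F. ✗
t: successors {y, z}; ◇p ∧ q there: y:F, z:F. ✗
u: successors {v}; ◇p ∧ q there: v:F. ✗
v: no successors, so □(◇p ∧ q) holds vacuously. ✓
w: no successors, so □(◇p ∧ q) holds vacuously. ✓
x: no successors, so □(◇p ∧ q) holds vacuously. ✓
y: no successors, so □(◇p ∧ q) holds vacuously. ✓
z: no successors, so □(◇p ∧ q) holds vacuously. ✓
Satisfying worlds: {v, w, x, y, z}.
So □(◇p ∧ q) fails at the other 3 worlds.

3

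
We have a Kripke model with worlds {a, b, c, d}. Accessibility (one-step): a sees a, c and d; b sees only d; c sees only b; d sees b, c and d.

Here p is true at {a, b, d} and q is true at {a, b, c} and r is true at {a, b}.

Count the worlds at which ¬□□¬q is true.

3

a: □□¬q is F. ✓
b: □□¬q is F. ✓
c: □□¬q is T. ✗
d: □□¬q is F. ✓
Satisfying worlds: {a, b, d}.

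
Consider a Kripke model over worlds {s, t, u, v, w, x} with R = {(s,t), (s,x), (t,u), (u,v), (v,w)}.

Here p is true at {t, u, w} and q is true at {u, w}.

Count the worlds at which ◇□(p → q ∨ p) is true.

s: successors {t, x}; □(p → q ∨ p) there: t:T, x:T. ✓
t: successors {u}; □(p → q ∨ p) there: u:T. ✓
u: successors {v}; □(p → q ∨ p) there: v:T. ✓
v: successors {w}; □(p → q ∨ p) there: w:T. ✓
w: no successors, so ◇□(p → q ∨ p) fails. ✗
x: no successors, so ◇□(p → q ∨ p) fails. ✗
Satisfying worlds: {s, t, u, v}.

4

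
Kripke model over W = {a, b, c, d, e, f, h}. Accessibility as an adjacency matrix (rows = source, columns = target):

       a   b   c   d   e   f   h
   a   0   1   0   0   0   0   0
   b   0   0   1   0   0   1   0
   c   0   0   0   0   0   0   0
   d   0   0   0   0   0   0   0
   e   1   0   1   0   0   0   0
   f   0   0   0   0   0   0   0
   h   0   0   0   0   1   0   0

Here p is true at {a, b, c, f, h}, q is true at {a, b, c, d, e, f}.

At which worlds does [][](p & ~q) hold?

a: successors {b}; [](p & ~q) there: b:F. ✗
b: successors {c, f}; [](p & ~q) there: c:T, f:T. ✓
c: no successors, so [][](p & ~q) holds vacuously. ✓
d: no successors, so [][](p & ~q) holds vacuously. ✓
e: successors {a, c}; [](p & ~q) there: a:F, c:T. ✗
f: no successors, so [][](p & ~q) holds vacuously. ✓
h: successors {e}; [](p & ~q) there: e:F. ✗

{b, c, d, f}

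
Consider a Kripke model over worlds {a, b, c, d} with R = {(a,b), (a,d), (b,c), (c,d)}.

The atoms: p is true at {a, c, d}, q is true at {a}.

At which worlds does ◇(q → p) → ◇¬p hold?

a: ◇(q → p) is T, ◇¬p is T. ✓
b: ◇(q → p) is T, ◇¬p is F. ✗
c: ◇(q → p) is T, ◇¬p is F. ✗
d: ◇(q → p) is F, ◇¬p is F. ✓

{a, d}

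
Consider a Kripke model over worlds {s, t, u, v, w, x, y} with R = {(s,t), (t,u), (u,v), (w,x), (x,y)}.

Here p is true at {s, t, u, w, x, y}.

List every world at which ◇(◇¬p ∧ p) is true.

s: successors {t}; ◇¬p ∧ p there: t:F. ✗
t: successors {u}; ◇¬p ∧ p there: u:T. ✓
u: successors {v}; ◇¬p ∧ p there: v:F. ✗
v: no successors, so ◇(◇¬p ∧ p) fails. ✗
w: successors {x}; ◇¬p ∧ p there: x:F. ✗
x: successors {y}; ◇¬p ∧ p there: y:F. ✗
y: no successors, so ◇(◇¬p ∧ p) fails. ✗

{t}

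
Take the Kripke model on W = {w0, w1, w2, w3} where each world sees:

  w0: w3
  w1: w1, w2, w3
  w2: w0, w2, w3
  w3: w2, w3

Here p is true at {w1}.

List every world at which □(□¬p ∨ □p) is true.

{w0, w2, w3}

w0: successors {w3}; □¬p ∨ □p there: w3:T. ✓
w1: successors {w1, w2, w3}; □¬p ∨ □p there: w1:F, w2:T, w3:T. ✗
w2: successors {w0, w2, w3}; □¬p ∨ □p there: w0:T, w2:T, w3:T. ✓
w3: successors {w2, w3}; □¬p ∨ □p there: w2:T, w3:T. ✓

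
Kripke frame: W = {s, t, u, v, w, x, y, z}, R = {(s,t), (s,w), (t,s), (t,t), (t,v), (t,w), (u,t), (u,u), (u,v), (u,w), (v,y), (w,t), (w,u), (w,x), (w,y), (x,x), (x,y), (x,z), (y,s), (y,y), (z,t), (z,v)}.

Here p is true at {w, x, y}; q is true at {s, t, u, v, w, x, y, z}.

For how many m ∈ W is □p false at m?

7

s: successors {t, w}; p there: t:F, w:T. ✗
t: successors {s, t, v, w}; p there: s:F, t:F, v:F, w:T. ✗
u: successors {t, u, v, w}; p there: t:F, u:F, v:F, w:T. ✗
v: successors {y}; p there: y:T. ✓
w: successors {t, u, x, y}; p there: t:F, u:F, x:T, y:T. ✗
x: successors {x, y, z}; p there: x:T, y:T, z:F. ✗
y: successors {s, y}; p there: s:F, y:T. ✗
z: successors {t, v}; p there: t:F, v:F. ✗
Satisfying worlds: {v}.
So □p fails at the other 7 worlds.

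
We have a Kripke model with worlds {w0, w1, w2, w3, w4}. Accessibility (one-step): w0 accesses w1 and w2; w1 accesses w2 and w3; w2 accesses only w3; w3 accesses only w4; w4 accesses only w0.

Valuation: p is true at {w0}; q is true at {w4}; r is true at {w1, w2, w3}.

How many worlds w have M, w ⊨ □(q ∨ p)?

w0: successors {w1, w2}; q ∨ p there: w1:F, w2:F. ✗
w1: successors {w2, w3}; q ∨ p there: w2:F, w3:F. ✗
w2: successors {w3}; q ∨ p there: w3:F. ✗
w3: successors {w4}; q ∨ p there: w4:T. ✓
w4: successors {w0}; q ∨ p there: w0:T. ✓
Satisfying worlds: {w3, w4}.

2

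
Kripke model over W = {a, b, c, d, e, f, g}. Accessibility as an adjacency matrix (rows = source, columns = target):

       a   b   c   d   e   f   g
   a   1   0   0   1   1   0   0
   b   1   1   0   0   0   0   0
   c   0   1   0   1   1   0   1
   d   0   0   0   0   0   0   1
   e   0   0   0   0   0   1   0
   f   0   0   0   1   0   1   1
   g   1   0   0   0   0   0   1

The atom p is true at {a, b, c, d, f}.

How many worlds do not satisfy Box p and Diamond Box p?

6

a: Box p is F, Diamond Box p is T. ✗
b: Box p is T, Diamond Box p is T. ✓
c: Box p is F, Diamond Box p is T. ✗
d: Box p is F, Diamond Box p is F. ✗
e: Box p is T, Diamond Box p is F. ✗
f: Box p is F, Diamond Box p is F. ✗
g: Box p is F, Diamond Box p is F. ✗
Satisfying worlds: {b}.
So Box p and Diamond Box p fails at the other 6 worlds.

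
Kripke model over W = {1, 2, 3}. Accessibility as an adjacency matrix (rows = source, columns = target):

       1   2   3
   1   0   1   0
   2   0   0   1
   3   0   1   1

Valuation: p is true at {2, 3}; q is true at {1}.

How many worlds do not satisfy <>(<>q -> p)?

1: successors {2}; <>q -> p there: 2:T. ✓
2: successors {3}; <>q -> p there: 3:T. ✓
3: successors {2, 3}; <>q -> p there: 2:T, 3:T. ✓
Satisfying worlds: {1, 2, 3}.
So <>(<>q -> p) fails at the other 0 worlds.

0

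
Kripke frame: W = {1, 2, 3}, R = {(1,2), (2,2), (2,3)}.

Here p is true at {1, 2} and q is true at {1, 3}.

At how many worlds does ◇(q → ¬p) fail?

1

1: successors {2}; q → ¬p there: 2:T. ✓
2: successors {2, 3}; q → ¬p there: 2:T, 3:T. ✓
3: no successors, so ◇(q → ¬p) fails. ✗
Satisfying worlds: {1, 2}.
So ◇(q → ¬p) fails at the other 1 world.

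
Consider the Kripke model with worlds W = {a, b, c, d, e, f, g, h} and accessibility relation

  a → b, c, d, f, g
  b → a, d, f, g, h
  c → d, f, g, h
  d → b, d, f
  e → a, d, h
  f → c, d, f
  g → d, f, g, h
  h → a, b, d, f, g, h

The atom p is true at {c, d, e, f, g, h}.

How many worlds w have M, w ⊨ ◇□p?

a: successors {b, c, d, f, g}; □p there: b:F, c:T, d:F, f:T, g:T. ✓
b: successors {a, d, f, g, h}; □p there: a:F, d:F, f:T, g:T, h:F. ✓
c: successors {d, f, g, h}; □p there: d:F, f:T, g:T, h:F. ✓
d: successors {b, d, f}; □p there: b:F, d:F, f:T. ✓
e: successors {a, d, h}; □p there: a:F, d:F, h:F. ✗
f: successors {c, d, f}; □p there: c:T, d:F, f:T. ✓
g: successors {d, f, g, h}; □p there: d:F, f:T, g:T, h:F. ✓
h: successors {a, b, d, f, g, h}; □p there: a:F, b:F, d:F, f:T, g:T, h:F. ✓
Satisfying worlds: {a, b, c, d, f, g, h}.

7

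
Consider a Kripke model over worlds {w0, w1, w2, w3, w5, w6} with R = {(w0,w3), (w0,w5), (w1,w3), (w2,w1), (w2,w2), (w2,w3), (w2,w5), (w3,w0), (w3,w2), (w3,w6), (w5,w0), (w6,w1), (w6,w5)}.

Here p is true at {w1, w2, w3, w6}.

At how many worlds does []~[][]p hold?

w0: successors {w3, w5}; ~[][]p there: w3:T, w5:T. ✓
w1: successors {w3}; ~[][]p there: w3:T. ✓
w2: successors {w1, w2, w3, w5}; ~[][]p there: w1:T, w2:T, w3:T, w5:T. ✓
w3: successors {w0, w2, w6}; ~[][]p there: w0:T, w2:T, w6:T. ✓
w5: successors {w0}; ~[][]p there: w0:T. ✓
w6: successors {w1, w5}; ~[][]p there: w1:T, w5:T. ✓
Satisfying worlds: {w0, w1, w2, w3, w5, w6}.

6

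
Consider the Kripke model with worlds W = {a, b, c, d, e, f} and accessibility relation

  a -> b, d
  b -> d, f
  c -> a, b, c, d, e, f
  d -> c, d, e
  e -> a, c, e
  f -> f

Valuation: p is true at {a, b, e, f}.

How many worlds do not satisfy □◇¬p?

a: successors {b, d}; ◇¬p there: b:T, d:T. ✓
b: successors {d, f}; ◇¬p there: d:T, f:F. ✗
c: successors {a, b, c, d, e, f}; ◇¬p there: a:T, b:T, c:T, d:T, e:T, f:F. ✗
d: successors {c, d, e}; ◇¬p there: c:T, d:T, e:T. ✓
e: successors {a, c, e}; ◇¬p there: a:T, c:T, e:T. ✓
f: successors {f}; ◇¬p there: f:F. ✗
Satisfying worlds: {a, d, e}.
So □◇¬p fails at the other 3 worlds.

3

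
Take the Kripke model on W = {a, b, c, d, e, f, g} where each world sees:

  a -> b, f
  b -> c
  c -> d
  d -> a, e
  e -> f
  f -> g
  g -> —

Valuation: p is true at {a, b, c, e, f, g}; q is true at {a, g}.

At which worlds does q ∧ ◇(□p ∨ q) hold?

a: q is T, ◇(□p ∨ q) is T. ✓
b: q is F, ◇(□p ∨ q) is F. ✗
c: q is F, ◇(□p ∨ q) is T. ✗
d: q is F, ◇(□p ∨ q) is T. ✗
e: q is F, ◇(□p ∨ q) is T. ✗
f: q is F, ◇(□p ∨ q) is T. ✗
g: q is T, ◇(□p ∨ q) is F. ✗

{a}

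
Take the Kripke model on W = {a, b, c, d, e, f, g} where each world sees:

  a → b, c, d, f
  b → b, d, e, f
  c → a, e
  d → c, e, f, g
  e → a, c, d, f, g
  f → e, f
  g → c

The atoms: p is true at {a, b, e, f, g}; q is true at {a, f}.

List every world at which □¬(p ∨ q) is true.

{g}

a: successors {b, c, d, f}; ¬(p ∨ q) there: b:F, c:T, d:T, f:F. ✗
b: successors {b, d, e, f}; ¬(p ∨ q) there: b:F, d:T, e:F, f:F. ✗
c: successors {a, e}; ¬(p ∨ q) there: a:F, e:F. ✗
d: successors {c, e, f, g}; ¬(p ∨ q) there: c:T, e:F, f:F, g:F. ✗
e: successors {a, c, d, f, g}; ¬(p ∨ q) there: a:F, c:T, d:T, f:F, g:F. ✗
f: successors {e, f}; ¬(p ∨ q) there: e:F, f:F. ✗
g: successors {c}; ¬(p ∨ q) there: c:T. ✓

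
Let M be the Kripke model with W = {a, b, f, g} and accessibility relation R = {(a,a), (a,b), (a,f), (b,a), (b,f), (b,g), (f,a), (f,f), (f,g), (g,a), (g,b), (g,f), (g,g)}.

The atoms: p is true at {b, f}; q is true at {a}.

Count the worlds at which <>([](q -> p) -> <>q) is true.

4

a: successors {a, b, f}; [](q -> p) -> <>q there: a:T, b:T, f:T. ✓
b: successors {a, f, g}; [](q -> p) -> <>q there: a:T, f:T, g:T. ✓
f: successors {a, f, g}; [](q -> p) -> <>q there: a:T, f:T, g:T. ✓
g: successors {a, b, f, g}; [](q -> p) -> <>q there: a:T, b:T, f:T, g:T. ✓
Satisfying worlds: {a, b, f, g}.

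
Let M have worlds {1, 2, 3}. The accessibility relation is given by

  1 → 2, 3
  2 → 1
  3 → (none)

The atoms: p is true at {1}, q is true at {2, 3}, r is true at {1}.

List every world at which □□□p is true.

{2, 3}

1: successors {2, 3}; □□p there: 2:F, 3:T. ✗
2: successors {1}; □□p there: 1:T. ✓
3: no successors, so □□□p holds vacuously. ✓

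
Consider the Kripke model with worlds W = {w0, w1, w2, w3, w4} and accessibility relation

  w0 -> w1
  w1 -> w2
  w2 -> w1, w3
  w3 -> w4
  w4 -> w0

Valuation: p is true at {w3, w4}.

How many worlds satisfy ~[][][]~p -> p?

2

w0: ~[][][]~p is T, p is F. ✗
w1: ~[][][]~p is T, p is F. ✗
w2: ~[][][]~p is T, p is F. ✗
w3: ~[][][]~p is F, p is T. ✓
w4: ~[][][]~p is F, p is T. ✓
Satisfying worlds: {w3, w4}.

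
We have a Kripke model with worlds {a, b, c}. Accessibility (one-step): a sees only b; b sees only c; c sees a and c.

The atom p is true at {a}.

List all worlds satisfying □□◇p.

{a}

a: successors {b}; □◇p there: b:T. ✓
b: successors {c}; □◇p there: c:F. ✗
c: successors {a, c}; □◇p there: a:F, c:F. ✗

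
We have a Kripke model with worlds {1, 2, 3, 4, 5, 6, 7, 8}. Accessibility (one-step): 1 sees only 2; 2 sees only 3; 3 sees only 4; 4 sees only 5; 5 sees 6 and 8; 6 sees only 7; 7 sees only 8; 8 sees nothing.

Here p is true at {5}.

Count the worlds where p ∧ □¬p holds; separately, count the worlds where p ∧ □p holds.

For p ∧ □¬p:
1: p is F, □¬p is T. ✗
2: p is F, □¬p is T. ✗
3: p is F, □¬p is T. ✗
4: p is F, □¬p is F. ✗
5: p is T, □¬p is T. ✓
6: p is F, □¬p is T. ✗
7: p is F, □¬p is T. ✗
8: p is F, □¬p is T. ✗
— 1 world.
For p ∧ □p:
1: p is F, □p is F. ✗
2: p is F, □p is F. ✗
3: p is F, □p is F. ✗
4: p is F, □p is T. ✗
5: p is T, □p is F. ✗
6: p is F, □p is F. ✗
7: p is F, □p is F. ✗
8: p is F, □p is T. ✗
— 0 worlds.

1 and 0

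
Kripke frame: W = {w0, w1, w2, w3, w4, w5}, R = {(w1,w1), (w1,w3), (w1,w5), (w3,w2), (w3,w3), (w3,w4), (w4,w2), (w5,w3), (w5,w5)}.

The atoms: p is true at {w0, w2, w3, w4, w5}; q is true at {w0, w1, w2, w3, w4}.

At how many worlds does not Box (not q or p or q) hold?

0

w0: Box (not q or p or q) is T. ✗
w1: Box (not q or p or q) is T. ✗
w2: Box (not q or p or q) is T. ✗
w3: Box (not q or p or q) is T. ✗
w4: Box (not q or p or q) is T. ✗
w5: Box (not q or p or q) is T. ✗
Satisfying worlds: ∅.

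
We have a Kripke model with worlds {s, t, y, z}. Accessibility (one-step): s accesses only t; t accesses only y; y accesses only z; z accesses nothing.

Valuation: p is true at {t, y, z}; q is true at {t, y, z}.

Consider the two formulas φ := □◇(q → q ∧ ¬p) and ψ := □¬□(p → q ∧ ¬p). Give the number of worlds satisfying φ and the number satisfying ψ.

For □◇(q → q ∧ ¬p):
s: successors {t}; ◇(q → q ∧ ¬p) there: t:F. ✗
t: successors {y}; ◇(q → q ∧ ¬p) there: y:F. ✗
y: successors {z}; ◇(q → q ∧ ¬p) there: z:F. ✗
z: no successors, so □◇(q → q ∧ ¬p) holds vacuously. ✓
— 1 world.
For □¬□(p → q ∧ ¬p):
s: successors {t}; ¬□(p → q ∧ ¬p) there: t:T. ✓
t: successors {y}; ¬□(p → q ∧ ¬p) there: y:T. ✓
y: successors {z}; ¬□(p → q ∧ ¬p) there: z:F. ✗
z: no successors, so □¬□(p → q ∧ ¬p) holds vacuously. ✓
— 3 worlds.

1 and 3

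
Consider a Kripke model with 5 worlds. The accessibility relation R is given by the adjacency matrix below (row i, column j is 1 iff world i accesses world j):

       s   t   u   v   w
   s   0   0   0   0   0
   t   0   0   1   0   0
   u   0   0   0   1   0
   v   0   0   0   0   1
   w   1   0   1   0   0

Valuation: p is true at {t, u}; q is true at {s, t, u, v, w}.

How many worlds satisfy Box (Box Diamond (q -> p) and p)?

1

s: no successors, so Box (Box Diamond (q -> p) and p) holds vacuously. ✓
t: successors {u}; Box Diamond (q -> p) and p there: u:F. ✗
u: successors {v}; Box Diamond (q -> p) and p there: v:F. ✗
v: successors {w}; Box Diamond (q -> p) and p there: w:F. ✗
w: successors {s, u}; Box Diamond (q -> p) and p there: s:F, u:F. ✗
Satisfying worlds: {s}.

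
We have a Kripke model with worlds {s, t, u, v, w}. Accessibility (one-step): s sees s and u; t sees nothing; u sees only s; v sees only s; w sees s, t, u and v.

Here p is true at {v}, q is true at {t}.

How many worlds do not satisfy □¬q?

s: successors {s, u}; ¬q there: s:T, u:T. ✓
t: no successors, so □¬q holds vacuously. ✓
u: successors {s}; ¬q there: s:T. ✓
v: successors {s}; ¬q there: s:T. ✓
w: successors {s, t, u, v}; ¬q there: s:T, t:F, u:T, v:T. ✗
Satisfying worlds: {s, t, u, v}.
So □¬q fails at the other 1 world.

1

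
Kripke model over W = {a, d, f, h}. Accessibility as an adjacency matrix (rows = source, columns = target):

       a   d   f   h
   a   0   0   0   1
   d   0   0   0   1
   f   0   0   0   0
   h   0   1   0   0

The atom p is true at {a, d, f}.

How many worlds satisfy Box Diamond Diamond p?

2

a: successors {h}; Diamond Diamond p there: h:F. ✗
d: successors {h}; Diamond Diamond p there: h:F. ✗
f: no successors, so Box Diamond Diamond p holds vacuously. ✓
h: successors {d}; Diamond Diamond p there: d:T. ✓
Satisfying worlds: {f, h}.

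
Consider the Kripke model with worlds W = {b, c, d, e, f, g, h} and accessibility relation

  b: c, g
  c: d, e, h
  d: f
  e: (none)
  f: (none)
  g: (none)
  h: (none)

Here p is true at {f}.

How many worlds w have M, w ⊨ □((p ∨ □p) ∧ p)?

b: successors {c, g}; (p ∨ □p) ∧ p there: c:F, g:F. ✗
c: successors {d, e, h}; (p ∨ □p) ∧ p there: d:F, e:F, h:F. ✗
d: successors {f}; (p ∨ □p) ∧ p there: f:T. ✓
e: no successors, so □((p ∨ □p) ∧ p) holds vacuously. ✓
f: no successors, so □((p ∨ □p) ∧ p) holds vacuously. ✓
g: no successors, so □((p ∨ □p) ∧ p) holds vacuously. ✓
h: no successors, so □((p ∨ □p) ∧ p) holds vacuously. ✓
Satisfying worlds: {d, e, f, g, h}.

5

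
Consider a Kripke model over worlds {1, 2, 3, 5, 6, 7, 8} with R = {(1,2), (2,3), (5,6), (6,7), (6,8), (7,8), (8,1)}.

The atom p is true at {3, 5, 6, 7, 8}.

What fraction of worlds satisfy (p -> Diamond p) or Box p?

6/7

1: p -> Diamond p is T, Box p is F. ✓
2: p -> Diamond p is T, Box p is T. ✓
3: p -> Diamond p is F, Box p is T. ✓
5: p -> Diamond p is T, Box p is T. ✓
6: p -> Diamond p is T, Box p is T. ✓
7: p -> Diamond p is T, Box p is T. ✓
8: p -> Diamond p is F, Box p is F. ✗
That's 6 of 7 worlds, so 6/7.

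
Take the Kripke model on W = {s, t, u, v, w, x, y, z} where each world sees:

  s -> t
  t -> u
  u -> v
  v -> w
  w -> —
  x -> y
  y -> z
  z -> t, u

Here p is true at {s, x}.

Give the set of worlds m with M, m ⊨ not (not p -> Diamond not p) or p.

{s, w, x}

s: not (not p -> Diamond not p) is F, p is T. ✓
t: not (not p -> Diamond not p) is F, p is F. ✗
u: not (not p -> Diamond not p) is F, p is F. ✗
v: not (not p -> Diamond not p) is F, p is F. ✗
w: not (not p -> Diamond not p) is T, p is F. ✓
x: not (not p -> Diamond not p) is F, p is T. ✓
y: not (not p -> Diamond not p) is F, p is F. ✗
z: not (not p -> Diamond not p) is F, p is F. ✗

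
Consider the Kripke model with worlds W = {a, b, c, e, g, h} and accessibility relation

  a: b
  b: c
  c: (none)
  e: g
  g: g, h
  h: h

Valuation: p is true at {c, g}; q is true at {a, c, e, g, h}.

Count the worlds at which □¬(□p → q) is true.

a: successors {b}; ¬(□p → q) there: b:T. ✓
b: successors {c}; ¬(□p → q) there: c:F. ✗
c: no successors, so □¬(□p → q) holds vacuously. ✓
e: successors {g}; ¬(□p → q) there: g:F. ✗
g: successors {g, h}; ¬(□p → q) there: g:F, h:F. ✗
h: successors {h}; ¬(□p → q) there: h:F. ✗
Satisfying worlds: {a, c}.

2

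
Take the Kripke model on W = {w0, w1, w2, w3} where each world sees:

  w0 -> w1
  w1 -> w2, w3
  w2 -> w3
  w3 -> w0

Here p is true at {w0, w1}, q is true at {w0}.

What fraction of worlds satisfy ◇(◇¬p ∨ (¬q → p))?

w0: successors {w1}; ◇¬p ∨ (¬q → p) there: w1:T. ✓
w1: successors {w2, w3}; ◇¬p ∨ (¬q → p) there: w2:T, w3:F. ✓
w2: successors {w3}; ◇¬p ∨ (¬q → p) there: w3:F. ✗
w3: successors {w0}; ◇¬p ∨ (¬q → p) there: w0:T. ✓
That's 3 of 4 worlds, so 3/4.

3/4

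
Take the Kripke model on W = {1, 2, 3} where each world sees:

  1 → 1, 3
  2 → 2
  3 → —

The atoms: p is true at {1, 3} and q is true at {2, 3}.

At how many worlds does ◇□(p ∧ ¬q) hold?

1: successors {1, 3}; □(p ∧ ¬q) there: 1:F, 3:T. ✓
2: successors {2}; □(p ∧ ¬q) there: 2:F. ✗
3: no successors, so ◇□(p ∧ ¬q) fails. ✗
Satisfying worlds: {1}.

1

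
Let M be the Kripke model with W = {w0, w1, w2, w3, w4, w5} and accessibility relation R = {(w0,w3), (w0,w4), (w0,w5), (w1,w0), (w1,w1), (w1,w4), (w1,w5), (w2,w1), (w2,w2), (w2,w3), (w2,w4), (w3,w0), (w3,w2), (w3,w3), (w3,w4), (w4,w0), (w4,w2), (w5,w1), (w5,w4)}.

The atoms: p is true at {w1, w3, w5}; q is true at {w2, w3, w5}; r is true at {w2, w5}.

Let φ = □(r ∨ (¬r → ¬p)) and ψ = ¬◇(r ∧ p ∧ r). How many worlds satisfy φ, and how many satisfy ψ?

1 and 4

For □(r ∨ (¬r → ¬p)):
w0: successors {w3, w4, w5}; r ∨ (¬r → ¬p) there: w3:F, w4:T, w5:T. ✗
w1: successors {w0, w1, w4, w5}; r ∨ (¬r → ¬p) there: w0:T, w1:F, w4:T, w5:T. ✗
w2: successors {w1, w2, w3, w4}; r ∨ (¬r → ¬p) there: w1:F, w2:T, w3:F, w4:T. ✗
w3: successors {w0, w2, w3, w4}; r ∨ (¬r → ¬p) there: w0:T, w2:T, w3:F, w4:T. ✗
w4: successors {w0, w2}; r ∨ (¬r → ¬p) there: w0:T, w2:T. ✓
w5: successors {w1, w4}; r ∨ (¬r → ¬p) there: w1:F, w4:T. ✗
— 1 world.
For ¬◇(r ∧ p ∧ r):
w0: ◇(r ∧ p ∧ r) is T. ✗
w1: ◇(r ∧ p ∧ r) is T. ✗
w2: ◇(r ∧ p ∧ r) is F. ✓
w3: ◇(r ∧ p ∧ r) is F. ✓
w4: ◇(r ∧ p ∧ r) is F. ✓
w5: ◇(r ∧ p ∧ r) is F. ✓
— 4 worlds.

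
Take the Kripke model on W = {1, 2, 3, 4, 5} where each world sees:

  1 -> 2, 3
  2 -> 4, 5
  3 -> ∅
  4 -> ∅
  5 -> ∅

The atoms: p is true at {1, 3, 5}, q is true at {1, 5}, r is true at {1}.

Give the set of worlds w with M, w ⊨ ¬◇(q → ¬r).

1: ◇(q → ¬r) is T. ✗
2: ◇(q → ¬r) is T. ✗
3: ◇(q → ¬r) is F. ✓
4: ◇(q → ¬r) is F. ✓
5: ◇(q → ¬r) is F. ✓

{3, 4, 5}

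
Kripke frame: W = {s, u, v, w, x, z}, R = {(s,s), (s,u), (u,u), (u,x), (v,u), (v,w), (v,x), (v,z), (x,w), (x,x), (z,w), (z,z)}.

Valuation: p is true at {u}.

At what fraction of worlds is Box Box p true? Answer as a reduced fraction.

1/6

s: successors {s, u}; Box p there: s:F, u:F. ✗
u: successors {u, x}; Box p there: u:F, x:F. ✗
v: successors {u, w, x, z}; Box p there: u:F, w:T, x:F, z:F. ✗
w: no successors, so Box Box p holds vacuously. ✓
x: successors {w, x}; Box p there: w:T, x:F. ✗
z: successors {w, z}; Box p there: w:T, z:F. ✗
That's 1 of 6 worlds, so 1/6.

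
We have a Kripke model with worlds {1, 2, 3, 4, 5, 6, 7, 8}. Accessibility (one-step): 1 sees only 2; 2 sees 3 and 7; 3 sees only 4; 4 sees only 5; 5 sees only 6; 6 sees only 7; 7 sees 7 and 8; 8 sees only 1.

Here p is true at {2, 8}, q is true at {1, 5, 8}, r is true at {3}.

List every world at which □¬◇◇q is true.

1: successors {2}; ¬◇◇q there: 2:F. ✗
2: successors {3, 7}; ¬◇◇q there: 3:F, 7:F. ✗
3: successors {4}; ¬◇◇q there: 4:T. ✓
4: successors {5}; ¬◇◇q there: 5:T. ✓
5: successors {6}; ¬◇◇q there: 6:F. ✗
6: successors {7}; ¬◇◇q there: 7:F. ✗
7: successors {7, 8}; ¬◇◇q there: 7:F, 8:T. ✗
8: successors {1}; ¬◇◇q there: 1:T. ✓

{3, 4, 8}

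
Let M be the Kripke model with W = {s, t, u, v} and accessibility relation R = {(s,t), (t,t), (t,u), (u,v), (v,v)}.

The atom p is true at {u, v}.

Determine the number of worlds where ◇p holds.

3

s: successors {t}; p there: t:F. ✗
t: successors {t, u}; p there: t:F, u:T. ✓
u: successors {v}; p there: v:T. ✓
v: successors {v}; p there: v:T. ✓
Satisfying worlds: {t, u, v}.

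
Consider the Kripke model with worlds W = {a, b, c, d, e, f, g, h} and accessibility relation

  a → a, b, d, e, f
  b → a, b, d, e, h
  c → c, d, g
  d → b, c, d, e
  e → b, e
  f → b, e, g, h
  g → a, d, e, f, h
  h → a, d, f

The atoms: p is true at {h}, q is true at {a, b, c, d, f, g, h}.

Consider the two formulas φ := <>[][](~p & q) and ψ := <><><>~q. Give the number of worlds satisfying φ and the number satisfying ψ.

For <>[][](~p & q):
a: successors {a, b, d, e, f}; [][](~p & q) there: a:F, b:F, d:F, e:F, f:F. ✗
b: successors {a, b, d, e, h}; [][](~p & q) there: a:F, b:F, d:F, e:F, h:F. ✗
c: successors {c, d, g}; [][](~p & q) there: c:F, d:F, g:F. ✗
d: successors {b, c, d, e}; [][](~p & q) there: b:F, c:F, d:F, e:F. ✗
e: successors {b, e}; [][](~p & q) there: b:F, e:F. ✗
f: successors {b, e, g, h}; [][](~p & q) there: b:F, e:F, g:F, h:F. ✗
g: successors {a, d, e, f, h}; [][](~p & q) there: a:F, d:F, e:F, f:F, h:F. ✗
h: successors {a, d, f}; [][](~p & q) there: a:F, d:F, f:F. ✗
— 0 worlds.
For <><><>~q:
a: successors {a, b, d, e, f}; <><>~q there: a:T, b:T, d:T, e:T, f:T. ✓
b: successors {a, b, d, e, h}; <><>~q there: a:T, b:T, d:T, e:T, h:T. ✓
c: successors {c, d, g}; <><>~q there: c:T, d:T, g:T. ✓
d: successors {b, c, d, e}; <><>~q there: b:T, c:T, d:T, e:T. ✓
e: successors {b, e}; <><>~q there: b:T, e:T. ✓
f: successors {b, e, g, h}; <><>~q there: b:T, e:T, g:T, h:T. ✓
g: successors {a, d, e, f, h}; <><>~q there: a:T, d:T, e:T, f:T, h:T. ✓
h: successors {a, d, f}; <><>~q there: a:T, d:T, f:T. ✓
— 8 worlds.

0 and 8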